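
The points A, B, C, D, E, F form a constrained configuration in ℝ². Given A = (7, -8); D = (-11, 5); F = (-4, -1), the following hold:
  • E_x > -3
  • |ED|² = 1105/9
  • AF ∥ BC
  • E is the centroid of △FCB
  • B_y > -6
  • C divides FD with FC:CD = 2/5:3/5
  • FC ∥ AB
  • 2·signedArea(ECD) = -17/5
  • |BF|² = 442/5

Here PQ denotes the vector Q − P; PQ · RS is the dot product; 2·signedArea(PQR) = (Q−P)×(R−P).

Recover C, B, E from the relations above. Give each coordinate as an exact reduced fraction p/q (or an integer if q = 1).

1. C_x = -34/5  [C divides FD with FC:CD = 2/5:3/5]
2. C_y = 7/5  [C divides FD with FC:CD = 2/5:3/5]
   → C = (-34/5, 7/5)
3. B_x = 21/5  [AF ∥ BC ∩ FC ∥ AB]
4. B_y = -28/5  [AF ∥ BC ∩ FC ∥ AB]
   → B = (21/5, -28/5)
5. E_x = -11/5  [E is the centroid of △FCB]
6. E_y = -26/15  [E is the centroid of △FCB]
   → E = (-11/5, -26/15)

B = (21/5, -28/5)
C = (-34/5, 7/5)
E = (-11/5, -26/15)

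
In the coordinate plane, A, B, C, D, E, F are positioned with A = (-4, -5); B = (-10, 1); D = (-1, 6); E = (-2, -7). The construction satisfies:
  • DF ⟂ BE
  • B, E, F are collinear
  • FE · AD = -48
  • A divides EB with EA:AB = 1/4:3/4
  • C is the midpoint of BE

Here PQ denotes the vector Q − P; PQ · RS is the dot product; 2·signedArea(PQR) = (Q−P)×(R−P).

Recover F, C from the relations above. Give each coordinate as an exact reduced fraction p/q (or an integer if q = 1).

1. F_x = -8  [B, E, F are collinear ∩ DF ⟂ BE]
2. F_y = -1  [B, E, F are collinear ∩ DF ⟂ BE]
   → F = (-8, -1)
3. C_x = -6  [C is the midpoint of BE]
4. C_y = -3  [C is the midpoint of BE]
   → C = (-6, -3)

C = (-6, -3)
F = (-8, -1)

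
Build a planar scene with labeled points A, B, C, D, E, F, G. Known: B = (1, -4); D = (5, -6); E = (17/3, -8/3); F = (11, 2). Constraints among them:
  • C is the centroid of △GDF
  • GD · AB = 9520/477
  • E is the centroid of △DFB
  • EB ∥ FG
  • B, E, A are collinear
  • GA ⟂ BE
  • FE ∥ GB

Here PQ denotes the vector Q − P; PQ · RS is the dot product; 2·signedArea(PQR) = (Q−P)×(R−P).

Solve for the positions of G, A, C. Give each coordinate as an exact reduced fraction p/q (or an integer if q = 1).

A = (1139/159, -356/159)
C = (67/9, -10/9)
G = (19/3, 2/3)

1. G_x = 19/3  [FE ∥ GB ∩ EB ∥ FG]
2. G_y = 2/3  [FE ∥ GB ∩ EB ∥ FG]
   → G = (19/3, 2/3)
3. A_x = 1139/159  [B, E, A are collinear ∩ GA ⟂ BE]
4. A_y = -356/159  [B, E, A are collinear ∩ GA ⟂ BE]
   → A = (1139/159, -356/159)
5. C_x = 67/9  [C is the centroid of △GDF]
6. C_y = -10/9  [C is the centroid of △GDF]
   → C = (67/9, -10/9)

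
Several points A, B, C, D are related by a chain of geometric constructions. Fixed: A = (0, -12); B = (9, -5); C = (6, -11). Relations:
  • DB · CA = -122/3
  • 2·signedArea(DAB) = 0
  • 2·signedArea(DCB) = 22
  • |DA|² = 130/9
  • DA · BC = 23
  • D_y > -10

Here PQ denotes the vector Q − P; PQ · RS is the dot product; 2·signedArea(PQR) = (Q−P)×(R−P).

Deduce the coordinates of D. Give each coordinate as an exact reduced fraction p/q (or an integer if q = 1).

D = (3, -29/3)

1. D_x = 3  [2·signedArea(DAB) = 0 ∩ DA · BC = 23]
2. D_y = -29/3  [2·signedArea(DAB) = 0 ∩ DA · BC = 23]
   → D = (3, -29/3)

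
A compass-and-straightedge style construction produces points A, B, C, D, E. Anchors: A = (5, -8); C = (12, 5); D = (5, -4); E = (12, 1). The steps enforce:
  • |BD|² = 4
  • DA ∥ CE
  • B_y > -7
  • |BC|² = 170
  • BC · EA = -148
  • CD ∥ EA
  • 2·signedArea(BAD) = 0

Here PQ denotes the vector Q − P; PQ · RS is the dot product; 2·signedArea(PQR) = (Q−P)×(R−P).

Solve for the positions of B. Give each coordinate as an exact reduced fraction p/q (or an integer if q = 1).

1. B_x = 5  [2·signedArea(BAD) = 0 ∩ BC · EA = -148]
2. B_y = -6  [2·signedArea(BAD) = 0 ∩ BC · EA = -148]
   → B = (5, -6)

B = (5, -6)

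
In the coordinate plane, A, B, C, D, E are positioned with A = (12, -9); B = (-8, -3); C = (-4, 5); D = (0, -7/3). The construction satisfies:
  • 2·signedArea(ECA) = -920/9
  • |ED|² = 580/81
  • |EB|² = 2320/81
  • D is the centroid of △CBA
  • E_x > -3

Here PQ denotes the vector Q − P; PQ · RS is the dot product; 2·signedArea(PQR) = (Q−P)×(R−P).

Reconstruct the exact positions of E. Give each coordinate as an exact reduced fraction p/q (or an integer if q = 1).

E = (-8/3, -23/9)

1. E_x = -8/3  [line 14·x + 16·y + 704/9 = 0 ∩ |EB|² = 2320/81]
2. E_y = -23/9  [line 14·x + 16·y + 704/9 = 0 ∩ |EB|² = 2320/81]
   → E = (-8/3, -23/9)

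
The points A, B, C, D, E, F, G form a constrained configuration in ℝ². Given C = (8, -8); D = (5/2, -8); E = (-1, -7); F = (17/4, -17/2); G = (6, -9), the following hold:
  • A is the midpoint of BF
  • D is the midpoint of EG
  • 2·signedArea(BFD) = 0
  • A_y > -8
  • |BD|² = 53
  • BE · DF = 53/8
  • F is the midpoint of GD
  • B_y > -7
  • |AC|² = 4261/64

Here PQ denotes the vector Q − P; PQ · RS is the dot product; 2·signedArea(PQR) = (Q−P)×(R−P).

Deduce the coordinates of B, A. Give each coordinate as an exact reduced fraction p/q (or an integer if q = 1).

1. B_x = -9/2  [2·signedArea(BFD) = 0 ∩ BE · DF = 53/8]
2. B_y = -6  [2·signedArea(BFD) = 0 ∩ BE · DF = 53/8]
   → B = (-9/2, -6)
3. A_x = -1/8  [A is the midpoint of BF]
4. A_y = -29/4  [A is the midpoint of BF]
   → A = (-1/8, -29/4)

A = (-1/8, -29/4)
B = (-9/2, -6)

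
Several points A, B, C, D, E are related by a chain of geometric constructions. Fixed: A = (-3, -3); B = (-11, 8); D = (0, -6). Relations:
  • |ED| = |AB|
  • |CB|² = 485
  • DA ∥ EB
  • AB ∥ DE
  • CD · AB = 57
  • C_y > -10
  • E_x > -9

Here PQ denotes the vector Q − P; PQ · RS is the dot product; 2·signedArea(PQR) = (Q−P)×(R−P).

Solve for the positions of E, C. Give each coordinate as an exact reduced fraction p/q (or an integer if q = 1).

C = (3, -9)
E = (-8, 5)

1. E_x = -8  [DA ∥ EB ∩ AB ∥ DE]
2. E_y = 5  [DA ∥ EB ∩ AB ∥ DE]
   → E = (-8, 5)
3. C_x = 3  [line 8·x + -11·y + -123 = 0 ∩ |CB|² = 485]
4. C_y = -9  [line 8·x + -11·y + -123 = 0 ∩ |CB|² = 485]
   → C = (3, -9)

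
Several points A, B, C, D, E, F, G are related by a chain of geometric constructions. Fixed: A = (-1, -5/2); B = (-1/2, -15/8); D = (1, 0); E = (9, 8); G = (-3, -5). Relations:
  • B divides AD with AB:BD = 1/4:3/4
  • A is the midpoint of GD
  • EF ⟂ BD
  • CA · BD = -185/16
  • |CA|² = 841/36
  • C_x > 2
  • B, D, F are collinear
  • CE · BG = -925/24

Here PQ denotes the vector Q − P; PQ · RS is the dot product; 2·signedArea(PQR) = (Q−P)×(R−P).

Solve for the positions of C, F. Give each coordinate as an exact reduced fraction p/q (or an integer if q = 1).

1. C_x = 7/3  [line -3/2·x + -15/8·y + 43/8 = 0 ∩ |CA|² = 841/36]
2. C_y = 1  [line -3/2·x + -15/8·y + 43/8 = 0 ∩ |CA|² = 841/36]
   → C = (7/3, 1)
3. F_x = 329/41  [B, D, F are collinear ∩ EF ⟂ BD]
4. F_y = 360/41  [B, D, F are collinear ∩ EF ⟂ BD]
   → F = (329/41, 360/41)

C = (7/3, 1)
F = (329/41, 360/41)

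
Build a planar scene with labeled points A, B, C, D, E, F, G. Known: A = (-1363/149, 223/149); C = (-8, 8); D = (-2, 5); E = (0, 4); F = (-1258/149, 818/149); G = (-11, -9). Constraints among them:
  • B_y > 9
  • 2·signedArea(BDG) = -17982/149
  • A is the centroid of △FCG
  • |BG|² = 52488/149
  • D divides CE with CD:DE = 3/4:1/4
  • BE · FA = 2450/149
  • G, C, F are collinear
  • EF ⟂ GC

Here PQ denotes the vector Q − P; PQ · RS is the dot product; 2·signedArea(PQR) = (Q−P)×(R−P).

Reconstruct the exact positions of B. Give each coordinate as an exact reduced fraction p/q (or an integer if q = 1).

B = (-1153/149, 1413/149)

1. B_x = -1153/149  [2·signedArea(BDG) = -17982/149 ∩ BE · FA = 2450/149]
2. B_y = 1413/149  [2·signedArea(BDG) = -17982/149 ∩ BE · FA = 2450/149]
   → B = (-1153/149, 1413/149)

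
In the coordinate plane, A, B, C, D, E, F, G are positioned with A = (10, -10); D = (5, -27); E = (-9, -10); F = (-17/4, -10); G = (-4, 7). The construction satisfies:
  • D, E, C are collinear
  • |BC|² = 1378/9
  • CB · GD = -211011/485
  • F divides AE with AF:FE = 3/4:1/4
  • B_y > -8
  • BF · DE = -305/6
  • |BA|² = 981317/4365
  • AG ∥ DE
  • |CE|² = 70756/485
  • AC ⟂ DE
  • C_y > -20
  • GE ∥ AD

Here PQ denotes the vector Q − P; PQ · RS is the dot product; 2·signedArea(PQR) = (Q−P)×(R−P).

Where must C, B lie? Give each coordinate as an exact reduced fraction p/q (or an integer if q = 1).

1. C_x = -641/485  [D, E, C are collinear ∩ AC ⟂ DE]
2. C_y = -9372/485  [D, E, C are collinear ∩ AC ⟂ DE]
   → C = (-641/485, -9372/485)
3. B_x = -6946/1455  [BF · DE = -305/6 ∩ CB · GD = -211011/485]
4. B_y = -3609/485  [BF · DE = -305/6 ∩ CB · GD = -211011/485]
   → B = (-6946/1455, -3609/485)

B = (-6946/1455, -3609/485)
C = (-641/485, -9372/485)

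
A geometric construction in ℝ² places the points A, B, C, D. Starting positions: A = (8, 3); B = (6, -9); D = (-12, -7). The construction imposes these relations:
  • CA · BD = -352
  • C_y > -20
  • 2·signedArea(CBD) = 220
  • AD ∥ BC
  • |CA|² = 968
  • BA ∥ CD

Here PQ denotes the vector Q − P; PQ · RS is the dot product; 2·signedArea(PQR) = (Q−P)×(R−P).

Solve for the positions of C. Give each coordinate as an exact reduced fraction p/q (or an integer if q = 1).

1. C_x = -14  [BA ∥ CD ∩ AD ∥ BC]
2. C_y = -19  [BA ∥ CD ∩ AD ∥ BC]
   → C = (-14, -19)

C = (-14, -19)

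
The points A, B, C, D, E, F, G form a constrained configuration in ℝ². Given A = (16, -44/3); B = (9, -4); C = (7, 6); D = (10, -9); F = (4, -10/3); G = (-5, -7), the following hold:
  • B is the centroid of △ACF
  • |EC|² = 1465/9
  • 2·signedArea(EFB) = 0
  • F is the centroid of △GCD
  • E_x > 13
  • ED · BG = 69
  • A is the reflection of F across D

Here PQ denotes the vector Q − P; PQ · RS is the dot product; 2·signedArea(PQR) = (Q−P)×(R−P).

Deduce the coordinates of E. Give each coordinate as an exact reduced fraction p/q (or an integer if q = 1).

1. E_x = 14  [2·signedArea(EFB) = 0 ∩ ED · BG = 69]
2. E_y = -14/3  [2·signedArea(EFB) = 0 ∩ ED · BG = 69]
   → E = (14, -14/3)

E = (14, -14/3)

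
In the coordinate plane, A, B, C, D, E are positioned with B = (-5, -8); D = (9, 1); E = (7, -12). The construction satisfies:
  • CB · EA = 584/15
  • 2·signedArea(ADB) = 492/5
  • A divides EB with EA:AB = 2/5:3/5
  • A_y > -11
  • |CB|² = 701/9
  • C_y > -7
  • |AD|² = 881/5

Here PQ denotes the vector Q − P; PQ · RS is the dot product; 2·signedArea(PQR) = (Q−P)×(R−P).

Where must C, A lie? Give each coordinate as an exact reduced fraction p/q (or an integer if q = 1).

1. A_x = 11/5  [A divides EB with EA:AB = 2/5:3/5]
2. A_y = -52/5  [A divides EB with EA:AB = 2/5:3/5]
   → A = (11/5, -52/5)
3. C_x = 11/3  [line 24/5·x + -8/5·y + -416/15 = 0 ∩ |CB|² = 701/9]
4. C_y = -19/3  [line 24/5·x + -8/5·y + -416/15 = 0 ∩ |CB|² = 701/9]
   → C = (11/3, -19/3)

A = (11/5, -52/5)
C = (11/3, -19/3)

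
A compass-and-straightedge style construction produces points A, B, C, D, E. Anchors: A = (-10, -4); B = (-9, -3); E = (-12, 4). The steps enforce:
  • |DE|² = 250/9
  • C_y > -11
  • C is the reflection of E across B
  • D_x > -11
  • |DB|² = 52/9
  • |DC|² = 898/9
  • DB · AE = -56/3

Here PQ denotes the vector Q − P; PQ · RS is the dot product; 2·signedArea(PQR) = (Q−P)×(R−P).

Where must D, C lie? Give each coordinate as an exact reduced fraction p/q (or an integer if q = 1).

C = (-6, -10)
D = (-31/3, -1)

1. D_x = -31/3  [line 2·x + -8·y + 38/3 = 0 ∩ |DE|² = 250/9]
2. D_y = -1  [line 2·x + -8·y + 38/3 = 0 ∩ |DE|² = 250/9]
   → D = (-31/3, -1)
3. C_x = -6  [C is the reflection of E across B]
4. C_y = -10  [C is the reflection of E across B]
   → C = (-6, -10)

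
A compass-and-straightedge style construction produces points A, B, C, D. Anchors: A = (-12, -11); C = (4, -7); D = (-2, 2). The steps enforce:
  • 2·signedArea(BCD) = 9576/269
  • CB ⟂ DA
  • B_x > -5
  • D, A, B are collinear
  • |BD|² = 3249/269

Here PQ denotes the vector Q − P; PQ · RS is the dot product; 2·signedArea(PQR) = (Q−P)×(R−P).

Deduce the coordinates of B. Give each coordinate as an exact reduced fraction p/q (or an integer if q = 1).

1. B_x = -1108/269  [D, A, B are collinear ∩ CB ⟂ DA]
2. B_y = -203/269  [D, A, B are collinear ∩ CB ⟂ DA]
   → B = (-1108/269, -203/269)

B = (-1108/269, -203/269)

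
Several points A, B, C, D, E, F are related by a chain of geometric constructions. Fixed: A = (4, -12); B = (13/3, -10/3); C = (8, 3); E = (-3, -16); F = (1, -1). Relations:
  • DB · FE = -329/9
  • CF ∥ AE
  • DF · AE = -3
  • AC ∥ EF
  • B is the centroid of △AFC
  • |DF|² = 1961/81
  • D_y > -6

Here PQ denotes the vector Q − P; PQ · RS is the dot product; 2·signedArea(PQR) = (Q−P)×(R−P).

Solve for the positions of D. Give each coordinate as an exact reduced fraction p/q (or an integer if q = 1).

1. D_x = 28/9  [DB · FE = -329/9 ∩ DF · AE = -3]
2. D_y = -49/9  [DB · FE = -329/9 ∩ DF · AE = -3]
   → D = (28/9, -49/9)

D = (28/9, -49/9)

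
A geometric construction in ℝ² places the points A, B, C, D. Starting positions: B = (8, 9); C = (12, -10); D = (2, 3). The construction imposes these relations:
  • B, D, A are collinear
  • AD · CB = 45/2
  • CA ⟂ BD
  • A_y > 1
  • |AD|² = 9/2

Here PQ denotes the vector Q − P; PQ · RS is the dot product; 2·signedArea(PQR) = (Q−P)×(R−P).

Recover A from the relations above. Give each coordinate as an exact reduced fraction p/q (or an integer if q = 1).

A = (1/2, 3/2)

1. A_x = 1/2  [B, D, A are collinear ∩ CA ⟂ BD]
2. A_y = 3/2  [B, D, A are collinear ∩ CA ⟂ BD]
   → A = (1/2, 3/2)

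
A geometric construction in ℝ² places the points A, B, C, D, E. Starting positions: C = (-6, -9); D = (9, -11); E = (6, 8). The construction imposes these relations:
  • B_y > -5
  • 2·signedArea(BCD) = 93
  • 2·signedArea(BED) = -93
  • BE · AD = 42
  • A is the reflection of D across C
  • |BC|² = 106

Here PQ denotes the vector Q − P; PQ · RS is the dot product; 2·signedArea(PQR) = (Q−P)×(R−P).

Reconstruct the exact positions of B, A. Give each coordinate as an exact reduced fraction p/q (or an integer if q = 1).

A = (-21, -7)
B = (3, -4)

1. B_x = 3  [2·signedArea(BED) = -93 ∩ 2·signedArea(BCD) = 93]
2. B_y = -4  [2·signedArea(BED) = -93 ∩ 2·signedArea(BCD) = 93]
   → B = (3, -4)
3. A_x = -21  [A is the reflection of D across C]
4. A_y = -7  [A is the reflection of D across C]
   → A = (-21, -7)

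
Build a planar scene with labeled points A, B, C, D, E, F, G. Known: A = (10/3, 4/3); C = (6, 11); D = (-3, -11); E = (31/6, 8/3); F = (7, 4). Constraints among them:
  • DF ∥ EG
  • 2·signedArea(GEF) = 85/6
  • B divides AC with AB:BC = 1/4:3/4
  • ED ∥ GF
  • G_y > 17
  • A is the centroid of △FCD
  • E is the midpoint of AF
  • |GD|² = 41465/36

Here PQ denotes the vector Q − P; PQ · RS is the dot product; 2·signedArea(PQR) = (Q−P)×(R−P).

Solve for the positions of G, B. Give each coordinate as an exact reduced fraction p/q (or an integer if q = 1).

B = (4, 15/4)
G = (91/6, 53/3)

1. G_x = 91/6  [ED ∥ GF ∩ DF ∥ EG]
2. G_y = 53/3  [ED ∥ GF ∩ DF ∥ EG]
   → G = (91/6, 53/3)
3. B_x = 4  [B divides AC with AB:BC = 1/4:3/4]
4. B_y = 15/4  [B divides AC with AB:BC = 1/4:3/4]
   → B = (4, 15/4)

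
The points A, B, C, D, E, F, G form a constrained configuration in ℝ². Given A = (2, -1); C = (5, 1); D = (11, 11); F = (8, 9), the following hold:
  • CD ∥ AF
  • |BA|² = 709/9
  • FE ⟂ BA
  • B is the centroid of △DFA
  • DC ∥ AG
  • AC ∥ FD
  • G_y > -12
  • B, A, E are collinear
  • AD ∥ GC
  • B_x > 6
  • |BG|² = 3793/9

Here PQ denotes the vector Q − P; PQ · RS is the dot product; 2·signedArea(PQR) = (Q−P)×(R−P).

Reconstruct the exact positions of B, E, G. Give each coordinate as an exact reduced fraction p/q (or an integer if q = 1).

1. B_x = 7  [B is the centroid of △DFA]
2. B_y = 19/3  [B is the centroid of △DFA]
   → B = (7, 19/3)
3. E_x = 6068/709  [B, A, E are collinear ∩ FE ⟂ BA]
4. E_y = 6111/709  [B, A, E are collinear ∩ FE ⟂ BA]
   → E = (6068/709, 6111/709)
5. G_x = -4  [AD ∥ GC ∩ DC ∥ AG]
6. G_y = -11  [AD ∥ GC ∩ DC ∥ AG]
   → G = (-4, -11)

B = (7, 19/3)
E = (6068/709, 6111/709)
G = (-4, -11)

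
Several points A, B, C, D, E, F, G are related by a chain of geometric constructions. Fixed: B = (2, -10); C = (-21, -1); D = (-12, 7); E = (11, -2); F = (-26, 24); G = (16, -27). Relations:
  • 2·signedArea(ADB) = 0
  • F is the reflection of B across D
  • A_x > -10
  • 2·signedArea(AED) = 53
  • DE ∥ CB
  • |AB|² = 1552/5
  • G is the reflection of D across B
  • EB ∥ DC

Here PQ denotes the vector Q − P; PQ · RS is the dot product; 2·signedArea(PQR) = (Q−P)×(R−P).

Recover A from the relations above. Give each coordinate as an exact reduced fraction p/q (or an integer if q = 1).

A = (-46/5, 18/5)

1. A_x = -46/5  [2·signedArea(ADB) = 0 ∩ 2·signedArea(AED) = 53]
2. A_y = 18/5  [2·signedArea(ADB) = 0 ∩ 2·signedArea(AED) = 53]
   → A = (-46/5, 18/5)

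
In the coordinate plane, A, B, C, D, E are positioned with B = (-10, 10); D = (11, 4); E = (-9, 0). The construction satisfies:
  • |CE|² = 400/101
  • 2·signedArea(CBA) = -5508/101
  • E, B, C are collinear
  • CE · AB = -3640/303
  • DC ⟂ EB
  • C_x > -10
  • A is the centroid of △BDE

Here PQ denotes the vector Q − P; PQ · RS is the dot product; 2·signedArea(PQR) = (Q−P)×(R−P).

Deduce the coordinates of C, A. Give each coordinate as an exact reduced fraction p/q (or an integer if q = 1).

A = (-8/3, 14/3)
C = (-929/101, 200/101)

1. C_x = -929/101  [E, B, C are collinear ∩ DC ⟂ EB]
2. C_y = 200/101  [E, B, C are collinear ∩ DC ⟂ EB]
   → C = (-929/101, 200/101)
3. A_x = -8/3  [A is the centroid of △BDE]
4. A_y = 14/3  [A is the centroid of △BDE]
   → A = (-8/3, 14/3)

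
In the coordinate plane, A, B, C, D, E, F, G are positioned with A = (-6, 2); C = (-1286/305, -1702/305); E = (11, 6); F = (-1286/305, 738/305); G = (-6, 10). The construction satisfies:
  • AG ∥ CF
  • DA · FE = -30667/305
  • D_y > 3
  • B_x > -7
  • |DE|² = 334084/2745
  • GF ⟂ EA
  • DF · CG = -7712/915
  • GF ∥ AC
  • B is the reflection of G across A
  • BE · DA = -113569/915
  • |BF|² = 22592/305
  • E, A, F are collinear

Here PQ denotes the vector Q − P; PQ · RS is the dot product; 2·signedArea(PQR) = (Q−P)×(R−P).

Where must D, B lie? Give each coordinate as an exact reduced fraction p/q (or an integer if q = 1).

1. D_x = 239/915  [DA · FE = -30667/305 ∩ DF · CG = -7712/915]
2. D_y = 3178/915  [DA · FE = -30667/305 ∩ DF · CG = -7712/915]
   → D = (239/915, 3178/915)
3. B_x = -6  [B is the reflection of G across A]
4. B_y = -6  [B is the reflection of G across A]
   → B = (-6, -6)

B = (-6, -6)
D = (239/915, 3178/915)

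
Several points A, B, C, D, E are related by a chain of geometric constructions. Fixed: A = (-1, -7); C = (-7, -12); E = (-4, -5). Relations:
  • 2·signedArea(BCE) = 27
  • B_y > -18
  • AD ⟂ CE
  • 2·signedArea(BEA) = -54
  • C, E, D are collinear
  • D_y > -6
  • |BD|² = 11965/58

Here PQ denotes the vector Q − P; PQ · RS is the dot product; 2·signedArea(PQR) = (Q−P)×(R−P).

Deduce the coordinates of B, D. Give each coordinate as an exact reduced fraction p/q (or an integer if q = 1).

1. B_x = -13  [2·signedArea(BEA) = -54 ∩ 2·signedArea(BCE) = 27]
2. B_y = -17  [2·signedArea(BEA) = -54 ∩ 2·signedArea(BCE) = 27]
   → B = (-13, -17)
3. D_x = -247/58  [C, E, D are collinear ∩ AD ⟂ CE]
4. D_y = -325/58  [C, E, D are collinear ∩ AD ⟂ CE]
   → D = (-247/58, -325/58)

B = (-13, -17)
D = (-247/58, -325/58)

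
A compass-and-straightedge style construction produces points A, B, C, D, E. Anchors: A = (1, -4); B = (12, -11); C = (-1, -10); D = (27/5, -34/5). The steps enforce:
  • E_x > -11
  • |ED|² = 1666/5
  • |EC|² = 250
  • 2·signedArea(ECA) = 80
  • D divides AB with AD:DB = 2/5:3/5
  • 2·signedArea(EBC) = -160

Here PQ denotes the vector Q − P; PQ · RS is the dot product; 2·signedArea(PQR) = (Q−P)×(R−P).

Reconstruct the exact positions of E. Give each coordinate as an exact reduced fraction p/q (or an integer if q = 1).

E = (-10, 3)

1. E_x = -10  [2·signedArea(EBC) = -160 ∩ 2·signedArea(ECA) = 80]
2. E_y = 3  [2·signedArea(EBC) = -160 ∩ 2·signedArea(ECA) = 80]
   → E = (-10, 3)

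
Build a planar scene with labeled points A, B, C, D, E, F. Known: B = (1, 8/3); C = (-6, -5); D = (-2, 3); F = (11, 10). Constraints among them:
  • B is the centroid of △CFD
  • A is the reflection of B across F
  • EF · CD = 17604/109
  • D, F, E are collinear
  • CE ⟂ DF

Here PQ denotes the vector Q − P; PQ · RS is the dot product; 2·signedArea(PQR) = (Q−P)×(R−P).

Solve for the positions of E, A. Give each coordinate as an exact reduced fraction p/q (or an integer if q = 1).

1. E_x = -920/109  [D, F, E are collinear ∩ CE ⟂ DF]
2. E_y = -51/109  [D, F, E are collinear ∩ CE ⟂ DF]
   → E = (-920/109, -51/109)
3. A_x = 21  [A is the reflection of B across F]
4. A_y = 52/3  [A is the reflection of B across F]
   → A = (21, 52/3)

A = (21, 52/3)
E = (-920/109, -51/109)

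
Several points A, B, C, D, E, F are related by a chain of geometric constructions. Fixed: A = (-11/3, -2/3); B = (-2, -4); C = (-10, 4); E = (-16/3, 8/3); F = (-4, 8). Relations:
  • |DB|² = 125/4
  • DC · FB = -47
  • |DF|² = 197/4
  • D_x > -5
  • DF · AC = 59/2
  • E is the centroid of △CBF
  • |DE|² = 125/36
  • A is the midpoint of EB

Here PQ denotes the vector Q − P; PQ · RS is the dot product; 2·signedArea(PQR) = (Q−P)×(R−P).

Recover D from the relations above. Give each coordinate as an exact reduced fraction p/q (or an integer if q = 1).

D = (-9/2, 1)

1. D_x = -9/2  [DF · AC = 59/2 ∩ DC · FB = -47]
2. D_y = 1  [DF · AC = 59/2 ∩ DC · FB = -47]
   → D = (-9/2, 1)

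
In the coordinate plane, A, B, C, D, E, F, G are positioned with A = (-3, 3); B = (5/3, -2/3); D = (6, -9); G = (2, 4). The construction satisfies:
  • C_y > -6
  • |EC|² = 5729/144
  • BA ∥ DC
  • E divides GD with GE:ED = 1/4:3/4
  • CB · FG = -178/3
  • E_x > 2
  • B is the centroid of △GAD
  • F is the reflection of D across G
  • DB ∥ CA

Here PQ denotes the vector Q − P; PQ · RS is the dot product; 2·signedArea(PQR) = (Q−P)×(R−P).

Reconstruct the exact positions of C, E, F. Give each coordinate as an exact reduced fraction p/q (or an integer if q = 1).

1. C_x = 4/3  [DB ∥ CA ∩ BA ∥ DC]
2. C_y = -16/3  [DB ∥ CA ∩ BA ∥ DC]
   → C = (4/3, -16/3)
3. E_x = 3  [E divides GD with GE:ED = 1/4:3/4]
4. E_y = 3/4  [E divides GD with GE:ED = 1/4:3/4]
   → E = (3, 3/4)
5. F_x = -2  [F is the reflection of D across G]
6. F_y = 17  [F is the reflection of D across G]
   → F = (-2, 17)

C = (4/3, -16/3)
E = (3, 3/4)
F = (-2, 17)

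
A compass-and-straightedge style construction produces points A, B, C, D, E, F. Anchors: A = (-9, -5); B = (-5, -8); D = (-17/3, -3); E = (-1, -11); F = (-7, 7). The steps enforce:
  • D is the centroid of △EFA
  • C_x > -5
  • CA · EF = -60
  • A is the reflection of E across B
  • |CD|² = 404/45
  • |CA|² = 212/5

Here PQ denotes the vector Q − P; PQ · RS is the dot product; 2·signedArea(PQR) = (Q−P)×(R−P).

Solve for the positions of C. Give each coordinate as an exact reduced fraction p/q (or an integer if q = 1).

1. C_x = -23/5  [line 6·x + -18·y + 24 = 0 ∩ |CD|² = 404/45]
2. C_y = -1/5  [line 6·x + -18·y + 24 = 0 ∩ |CD|² = 404/45]
   → C = (-23/5, -1/5)

C = (-23/5, -1/5)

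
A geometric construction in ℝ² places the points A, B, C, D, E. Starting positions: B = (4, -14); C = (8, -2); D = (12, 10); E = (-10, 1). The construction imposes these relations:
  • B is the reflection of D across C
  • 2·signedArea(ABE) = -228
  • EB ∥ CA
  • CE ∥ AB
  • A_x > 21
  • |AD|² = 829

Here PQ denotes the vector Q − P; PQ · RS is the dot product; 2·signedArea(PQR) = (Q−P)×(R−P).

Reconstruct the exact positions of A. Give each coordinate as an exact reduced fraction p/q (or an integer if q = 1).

A = (22, -17)

1. A_x = 22  [CE ∥ AB ∩ EB ∥ CA]
2. A_y = -17  [CE ∥ AB ∩ EB ∥ CA]
   → A = (22, -17)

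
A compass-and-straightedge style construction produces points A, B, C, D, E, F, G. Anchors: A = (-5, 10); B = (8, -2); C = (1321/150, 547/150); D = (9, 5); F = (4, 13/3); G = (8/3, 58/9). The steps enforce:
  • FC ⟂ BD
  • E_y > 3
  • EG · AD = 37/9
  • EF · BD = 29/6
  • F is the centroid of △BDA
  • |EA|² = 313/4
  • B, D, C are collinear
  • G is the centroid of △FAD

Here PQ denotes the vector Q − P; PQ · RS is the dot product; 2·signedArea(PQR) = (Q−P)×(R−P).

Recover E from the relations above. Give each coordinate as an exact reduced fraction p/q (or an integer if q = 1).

1. E_x = 3/2  [EG · AD = 37/9 ∩ EF · BD = 29/6]
2. E_y = 4  [EG · AD = 37/9 ∩ EF · BD = 29/6]
   → E = (3/2, 4)

E = (3/2, 4)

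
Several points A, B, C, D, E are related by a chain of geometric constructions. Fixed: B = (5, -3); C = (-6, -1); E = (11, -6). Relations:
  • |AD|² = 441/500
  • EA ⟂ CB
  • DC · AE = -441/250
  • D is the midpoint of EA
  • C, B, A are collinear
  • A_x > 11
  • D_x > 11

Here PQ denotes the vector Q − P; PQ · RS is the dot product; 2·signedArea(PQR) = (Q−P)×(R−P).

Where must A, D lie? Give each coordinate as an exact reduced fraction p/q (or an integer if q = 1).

A = (1417/125, -519/125)
D = (1396/125, -1269/250)

1. A_x = 1417/125  [C, B, A are collinear ∩ EA ⟂ CB]
2. A_y = -519/125  [C, B, A are collinear ∩ EA ⟂ CB]
   → A = (1417/125, -519/125)
3. D_x = 1396/125  [D is the midpoint of EA]
4. D_y = -1269/250  [D is the midpoint of EA]
   → D = (1396/125, -1269/250)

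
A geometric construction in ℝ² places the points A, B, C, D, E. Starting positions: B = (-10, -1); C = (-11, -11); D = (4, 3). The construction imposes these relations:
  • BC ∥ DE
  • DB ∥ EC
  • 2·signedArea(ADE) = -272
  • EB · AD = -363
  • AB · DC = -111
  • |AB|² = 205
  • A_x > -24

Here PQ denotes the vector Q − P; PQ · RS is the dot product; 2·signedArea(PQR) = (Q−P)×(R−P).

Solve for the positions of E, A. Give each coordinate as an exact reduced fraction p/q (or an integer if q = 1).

A = (-23, 5)
E = (3, -7)

1. E_x = 3  [DB ∥ EC ∩ BC ∥ DE]
2. E_y = -7  [DB ∥ EC ∩ BC ∥ DE]
   → E = (3, -7)
3. A_x = -23  [AB · DC = -111 ∩ EB · AD = -363]
4. A_y = 5  [AB · DC = -111 ∩ EB · AD = -363]
   → A = (-23, 5)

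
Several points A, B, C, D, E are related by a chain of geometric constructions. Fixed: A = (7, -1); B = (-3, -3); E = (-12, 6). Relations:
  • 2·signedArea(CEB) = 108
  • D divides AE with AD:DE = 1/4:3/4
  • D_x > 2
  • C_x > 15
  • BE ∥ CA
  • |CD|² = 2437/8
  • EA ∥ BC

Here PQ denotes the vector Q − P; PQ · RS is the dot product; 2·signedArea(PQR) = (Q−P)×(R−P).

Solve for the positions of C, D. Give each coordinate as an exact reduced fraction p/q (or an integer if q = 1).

C = (16, -10)
D = (9/4, 3/4)

1. C_x = 16  [BE ∥ CA ∩ EA ∥ BC]
2. C_y = -10  [BE ∥ CA ∩ EA ∥ BC]
   → C = (16, -10)
3. D_x = 9/4  [D divides AE with AD:DE = 1/4:3/4]
4. D_y = 3/4  [D divides AE with AD:DE = 1/4:3/4]
   → D = (9/4, 3/4)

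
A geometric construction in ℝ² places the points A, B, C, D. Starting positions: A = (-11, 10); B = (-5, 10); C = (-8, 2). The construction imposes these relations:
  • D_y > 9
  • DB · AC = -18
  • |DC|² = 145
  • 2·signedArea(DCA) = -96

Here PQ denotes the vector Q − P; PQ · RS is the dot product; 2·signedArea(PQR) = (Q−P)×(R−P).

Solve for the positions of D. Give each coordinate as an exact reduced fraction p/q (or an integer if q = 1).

1. D_x = 1  [DB · AC = -18 ∩ 2·signedArea(DCA) = -96]
2. D_y = 10  [DB · AC = -18 ∩ 2·signedArea(DCA) = -96]
   → D = (1, 10)

D = (1, 10)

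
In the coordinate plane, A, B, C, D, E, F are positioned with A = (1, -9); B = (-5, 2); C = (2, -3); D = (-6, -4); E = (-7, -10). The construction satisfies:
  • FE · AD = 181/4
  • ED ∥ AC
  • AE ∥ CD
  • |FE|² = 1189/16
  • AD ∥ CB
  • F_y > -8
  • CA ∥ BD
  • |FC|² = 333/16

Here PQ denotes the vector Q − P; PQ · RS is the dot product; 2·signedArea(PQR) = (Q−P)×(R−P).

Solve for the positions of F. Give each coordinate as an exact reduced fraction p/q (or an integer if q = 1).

1. F_x = 5/4  [line 7·x + -5·y + -185/4 = 0 ∩ |FE|² = 1189/16]
2. F_y = -15/2  [line 7·x + -5·y + -185/4 = 0 ∩ |FE|² = 1189/16]
   → F = (5/4, -15/2)

F = (5/4, -15/2)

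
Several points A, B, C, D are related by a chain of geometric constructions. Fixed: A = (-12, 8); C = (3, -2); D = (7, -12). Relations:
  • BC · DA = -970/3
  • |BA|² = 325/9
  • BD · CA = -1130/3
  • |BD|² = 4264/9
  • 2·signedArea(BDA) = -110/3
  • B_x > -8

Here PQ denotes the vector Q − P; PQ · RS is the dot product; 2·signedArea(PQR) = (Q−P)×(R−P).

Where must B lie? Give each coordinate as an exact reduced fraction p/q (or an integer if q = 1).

1. B_x = -7  [2·signedArea(BDA) = -110/3 ∩ BC · DA = -970/3]
2. B_y = 14/3  [2·signedArea(BDA) = -110/3 ∩ BC · DA = -970/3]
   → B = (-7, 14/3)

B = (-7, 14/3)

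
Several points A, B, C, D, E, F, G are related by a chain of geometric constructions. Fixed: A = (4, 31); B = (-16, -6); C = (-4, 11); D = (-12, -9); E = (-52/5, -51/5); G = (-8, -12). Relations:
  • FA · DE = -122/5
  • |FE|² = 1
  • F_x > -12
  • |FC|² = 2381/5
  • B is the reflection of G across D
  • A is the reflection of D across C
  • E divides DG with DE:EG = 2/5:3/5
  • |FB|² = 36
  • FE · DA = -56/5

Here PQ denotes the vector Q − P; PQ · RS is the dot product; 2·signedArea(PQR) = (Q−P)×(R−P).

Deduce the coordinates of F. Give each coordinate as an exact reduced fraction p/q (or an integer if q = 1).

1. F_x = -56/5  [FE · DA = -56/5 ∩ FA · DE = -122/5]
2. F_y = -48/5  [FE · DA = -56/5 ∩ FA · DE = -122/5]
   → F = (-56/5, -48/5)

F = (-56/5, -48/5)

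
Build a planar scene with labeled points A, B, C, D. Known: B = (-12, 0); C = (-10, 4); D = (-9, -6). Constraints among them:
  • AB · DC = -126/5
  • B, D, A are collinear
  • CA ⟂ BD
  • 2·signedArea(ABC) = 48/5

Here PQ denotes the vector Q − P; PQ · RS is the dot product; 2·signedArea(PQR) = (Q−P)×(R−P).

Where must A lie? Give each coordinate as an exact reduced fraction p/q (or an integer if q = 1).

A = (-66/5, 12/5)

1. A_x = -66/5  [B, D, A are collinear ∩ CA ⟂ BD]
2. A_y = 12/5  [B, D, A are collinear ∩ CA ⟂ BD]
   → A = (-66/5, 12/5)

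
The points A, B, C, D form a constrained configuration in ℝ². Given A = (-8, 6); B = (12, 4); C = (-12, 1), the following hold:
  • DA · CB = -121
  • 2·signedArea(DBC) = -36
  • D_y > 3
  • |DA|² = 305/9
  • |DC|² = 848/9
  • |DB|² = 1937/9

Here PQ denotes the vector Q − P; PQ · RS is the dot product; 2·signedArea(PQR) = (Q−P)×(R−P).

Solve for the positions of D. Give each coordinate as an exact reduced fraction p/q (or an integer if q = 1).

1. D_x = -8/3  [2·signedArea(DBC) = -36 ∩ DA · CB = -121]
2. D_y = 11/3  [2·signedArea(DBC) = -36 ∩ DA · CB = -121]
   → D = (-8/3, 11/3)

D = (-8/3, 11/3)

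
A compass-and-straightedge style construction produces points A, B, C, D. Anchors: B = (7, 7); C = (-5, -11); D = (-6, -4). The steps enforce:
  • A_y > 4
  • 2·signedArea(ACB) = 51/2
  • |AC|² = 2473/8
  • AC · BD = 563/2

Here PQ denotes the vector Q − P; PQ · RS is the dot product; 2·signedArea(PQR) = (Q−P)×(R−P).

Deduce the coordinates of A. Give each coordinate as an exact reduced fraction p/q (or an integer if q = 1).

1. A_x = 15/4  [2·signedArea(ACB) = 51/2 ∩ AC · BD = 563/2]
2. A_y = 17/4  [2·signedArea(ACB) = 51/2 ∩ AC · BD = 563/2]
   → A = (15/4, 17/4)

A = (15/4, 17/4)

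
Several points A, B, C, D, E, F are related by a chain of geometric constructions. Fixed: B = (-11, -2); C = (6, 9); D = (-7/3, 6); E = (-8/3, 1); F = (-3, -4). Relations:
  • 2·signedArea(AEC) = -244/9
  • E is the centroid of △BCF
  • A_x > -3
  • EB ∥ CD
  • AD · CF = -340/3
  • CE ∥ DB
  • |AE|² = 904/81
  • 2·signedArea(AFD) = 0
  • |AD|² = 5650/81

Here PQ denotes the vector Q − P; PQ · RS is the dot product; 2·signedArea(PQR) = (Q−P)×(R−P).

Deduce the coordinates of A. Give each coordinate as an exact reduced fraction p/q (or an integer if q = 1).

1. A_x = -26/9  [2·signedArea(AFD) = 0 ∩ AD · CF = -340/3]
2. A_y = -7/3  [2·signedArea(AFD) = 0 ∩ AD · CF = -340/3]
   → A = (-26/9, -7/3)

A = (-26/9, -7/3)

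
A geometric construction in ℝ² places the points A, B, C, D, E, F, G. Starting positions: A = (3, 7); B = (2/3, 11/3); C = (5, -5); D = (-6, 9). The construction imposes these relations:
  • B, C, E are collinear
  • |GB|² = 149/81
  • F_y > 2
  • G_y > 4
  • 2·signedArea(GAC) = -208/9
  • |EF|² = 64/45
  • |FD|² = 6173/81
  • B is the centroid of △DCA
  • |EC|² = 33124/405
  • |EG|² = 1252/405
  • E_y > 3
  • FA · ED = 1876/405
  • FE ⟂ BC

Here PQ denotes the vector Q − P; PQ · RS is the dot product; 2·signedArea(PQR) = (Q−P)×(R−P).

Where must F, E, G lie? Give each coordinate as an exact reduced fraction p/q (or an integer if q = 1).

E = (43/45, 139/45)
F = (-1/9, 23/9)
G = (13/9, 43/9)

1. E_x = 43/45  [line 26/3·x + 13/3·y + -65/3 = 0 ∩ |EC|² = 33124/405]
2. E_y = 139/45  [line 26/3·x + 13/3·y + -65/3 = 0 ∩ |EC|² = 33124/405]
   → E = (43/45, 139/45)
3. G_x = 13/9  [line 12·x + 2·y + -242/9 = 0 ∩ |GB|² = 149/81]
4. G_y = 43/9  [line 12·x + 2·y + -242/9 = 0 ∩ |GB|² = 149/81]
   → G = (13/9, 43/9)
5. F_x = -1/9  [FA · ED = 1876/405 ∩ FE ⟂ BC]
6. F_y = 23/9  [FA · ED = 1876/405 ∩ FE ⟂ BC]
   → F = (-1/9, 23/9)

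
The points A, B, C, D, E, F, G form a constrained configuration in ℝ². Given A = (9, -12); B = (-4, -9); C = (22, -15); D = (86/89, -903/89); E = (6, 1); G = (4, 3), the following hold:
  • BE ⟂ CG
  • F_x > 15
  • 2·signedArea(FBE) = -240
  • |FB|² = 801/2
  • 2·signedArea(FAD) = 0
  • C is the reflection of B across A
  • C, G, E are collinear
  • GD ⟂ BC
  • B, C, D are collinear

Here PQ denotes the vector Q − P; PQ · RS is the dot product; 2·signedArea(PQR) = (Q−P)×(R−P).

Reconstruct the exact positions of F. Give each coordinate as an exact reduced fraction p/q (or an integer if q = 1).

F = (31/2, -27/2)

1. F_x = 31/2  [2·signedArea(FAD) = 0 ∩ 2·signedArea(FBE) = -240]
2. F_y = -27/2  [2·signedArea(FAD) = 0 ∩ 2·signedArea(FBE) = -240]
   → F = (31/2, -27/2)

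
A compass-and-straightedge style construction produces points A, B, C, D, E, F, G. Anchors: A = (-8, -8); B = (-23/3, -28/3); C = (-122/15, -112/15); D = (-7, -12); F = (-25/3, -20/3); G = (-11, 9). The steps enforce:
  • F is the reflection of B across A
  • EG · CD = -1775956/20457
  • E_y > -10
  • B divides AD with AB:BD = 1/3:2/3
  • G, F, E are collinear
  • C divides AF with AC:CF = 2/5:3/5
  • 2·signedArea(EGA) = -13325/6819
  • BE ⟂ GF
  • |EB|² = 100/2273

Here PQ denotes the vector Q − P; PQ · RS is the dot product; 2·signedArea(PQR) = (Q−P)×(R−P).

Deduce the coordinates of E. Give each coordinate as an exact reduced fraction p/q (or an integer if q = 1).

E = (-53689/6819, -63884/6819)

1. E_x = -53689/6819  [G, F, E are collinear ∩ BE ⟂ GF]
2. E_y = -63884/6819  [G, F, E are collinear ∩ BE ⟂ GF]
   → E = (-53689/6819, -63884/6819)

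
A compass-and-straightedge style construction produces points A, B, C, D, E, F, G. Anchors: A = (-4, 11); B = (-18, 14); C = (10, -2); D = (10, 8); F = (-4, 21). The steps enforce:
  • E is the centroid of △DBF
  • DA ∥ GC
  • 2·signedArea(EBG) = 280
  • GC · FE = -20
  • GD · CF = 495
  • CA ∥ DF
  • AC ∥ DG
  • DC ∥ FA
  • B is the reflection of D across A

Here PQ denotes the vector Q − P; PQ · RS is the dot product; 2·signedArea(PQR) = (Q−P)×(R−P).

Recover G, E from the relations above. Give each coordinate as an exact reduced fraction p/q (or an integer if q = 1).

1. G_x = 24  [DA ∥ GC ∩ AC ∥ DG]
2. G_y = -5  [DA ∥ GC ∩ AC ∥ DG]
   → G = (24, -5)
3. E_x = -4  [E is the centroid of △DBF]
4. E_y = 43/3  [E is the centroid of △DBF]
   → E = (-4, 43/3)

E = (-4, 43/3)
G = (24, -5)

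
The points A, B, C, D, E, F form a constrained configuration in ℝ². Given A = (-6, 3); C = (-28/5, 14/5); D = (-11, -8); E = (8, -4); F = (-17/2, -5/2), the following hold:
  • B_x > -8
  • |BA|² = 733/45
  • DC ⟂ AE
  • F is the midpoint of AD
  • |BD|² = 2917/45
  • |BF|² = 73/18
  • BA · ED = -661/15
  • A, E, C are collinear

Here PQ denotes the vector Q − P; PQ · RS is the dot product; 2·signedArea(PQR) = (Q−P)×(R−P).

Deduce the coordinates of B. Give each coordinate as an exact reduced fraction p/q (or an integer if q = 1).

B = (-113/15, -11/15)

1. B_x = -113/15  [line 19·x + 4·y + 2191/15 = 0 ∩ |BA|² = 733/45]
2. B_y = -11/15  [line 19·x + 4·y + 2191/15 = 0 ∩ |BA|² = 733/45]
   → B = (-113/15, -11/15)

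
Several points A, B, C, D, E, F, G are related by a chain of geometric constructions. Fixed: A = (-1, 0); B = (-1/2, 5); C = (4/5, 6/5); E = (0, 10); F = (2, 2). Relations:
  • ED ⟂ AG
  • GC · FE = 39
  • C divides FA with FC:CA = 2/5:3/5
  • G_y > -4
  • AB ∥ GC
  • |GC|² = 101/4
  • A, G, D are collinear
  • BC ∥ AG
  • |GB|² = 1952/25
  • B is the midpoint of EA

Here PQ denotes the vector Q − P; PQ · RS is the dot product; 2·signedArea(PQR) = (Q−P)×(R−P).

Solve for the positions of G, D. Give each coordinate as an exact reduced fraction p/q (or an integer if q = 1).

1. G_x = 3/10  [AB ∥ GC ∩ BC ∥ AG]
2. G_y = -19/5  [AB ∥ GC ∩ BC ∥ AG]
   → G = (3/10, -19/5)
3. D_x = -6384/1613  [A, G, D are collinear ∩ ED ⟂ AG]
4. D_y = 13946/1613  [A, G, D are collinear ∩ ED ⟂ AG]
   → D = (-6384/1613, 13946/1613)

D = (-6384/1613, 13946/1613)
G = (3/10, -19/5)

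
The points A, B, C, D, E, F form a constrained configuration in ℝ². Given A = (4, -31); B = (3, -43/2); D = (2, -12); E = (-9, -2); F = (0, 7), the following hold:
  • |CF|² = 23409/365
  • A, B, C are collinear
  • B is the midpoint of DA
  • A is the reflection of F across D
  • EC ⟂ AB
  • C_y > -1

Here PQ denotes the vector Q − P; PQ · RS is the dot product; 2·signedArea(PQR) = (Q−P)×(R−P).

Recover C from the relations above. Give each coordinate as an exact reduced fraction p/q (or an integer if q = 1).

1. C_x = 306/365  [A, B, C are collinear ∩ EC ⟂ AB]
2. C_y = -352/365  [A, B, C are collinear ∩ EC ⟂ AB]
   → C = (306/365, -352/365)

C = (306/365, -352/365)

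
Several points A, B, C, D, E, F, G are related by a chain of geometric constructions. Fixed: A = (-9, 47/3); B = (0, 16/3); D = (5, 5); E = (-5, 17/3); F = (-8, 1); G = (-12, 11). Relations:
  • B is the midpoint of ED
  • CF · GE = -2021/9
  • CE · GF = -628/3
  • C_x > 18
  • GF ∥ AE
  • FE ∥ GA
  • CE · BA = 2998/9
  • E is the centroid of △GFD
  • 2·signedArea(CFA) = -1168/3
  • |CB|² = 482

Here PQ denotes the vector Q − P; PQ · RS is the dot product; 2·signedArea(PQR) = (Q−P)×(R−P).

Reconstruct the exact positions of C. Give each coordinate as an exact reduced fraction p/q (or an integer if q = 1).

C = (19, -17/3)

1. C_x = 19  [CE · BA = 2998/9 ∩ 2·signedArea(CFA) = -1168/3]
2. C_y = -17/3  [CE · BA = 2998/9 ∩ 2·signedArea(CFA) = -1168/3]
   → C = (19, -17/3)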